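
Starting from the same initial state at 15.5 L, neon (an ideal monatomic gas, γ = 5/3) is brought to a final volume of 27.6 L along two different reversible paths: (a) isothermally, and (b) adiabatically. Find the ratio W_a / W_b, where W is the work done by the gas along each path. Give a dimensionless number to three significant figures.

Path (a) isothermal: W = P₁V₁ ln(V₂/V₁) → W_a/(P₁V₁) = 0.577.
Path (b) adiabatic: W = P₁V₁(1 − (V₁/V₂)^(γ−1))/(γ−1) → W_b/(P₁V₁) = 0.479.
W_a / W_b = 0.577 / 0.479 = 1.205.

W_a / W_b ≈ 1.20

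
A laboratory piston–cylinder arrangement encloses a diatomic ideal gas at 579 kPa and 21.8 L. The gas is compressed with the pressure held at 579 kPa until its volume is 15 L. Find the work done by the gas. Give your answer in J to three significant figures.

Isobaric: W = P ΔV.
W = (579 kPa)(15 − 21.8 L) = (579)(-6.8) = -3937 J.

W ≈ -3940 J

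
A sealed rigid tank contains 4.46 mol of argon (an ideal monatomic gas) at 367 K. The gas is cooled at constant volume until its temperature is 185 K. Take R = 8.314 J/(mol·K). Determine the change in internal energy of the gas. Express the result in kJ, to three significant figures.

ΔU ≈ -10.1 kJ

Constant volume ⇒ W = 0, so Q = ΔU = nCᵥΔT with Cᵥ = 3R/2 = 12.47 J/(mol·K).
ΔU = (4.46)(12.47)(185 − 367) = -10123 J.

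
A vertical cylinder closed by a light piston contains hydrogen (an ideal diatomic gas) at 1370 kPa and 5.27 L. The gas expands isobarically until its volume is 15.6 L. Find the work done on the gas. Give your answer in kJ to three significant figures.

Isobaric: W = P ΔV.
W = (1370 kPa)(15.6 − 5.27 L) = (1370)(10.33) = 14152 J.
Work on gas = −W_by = -14152 J.

W ≈ -14.2 kJ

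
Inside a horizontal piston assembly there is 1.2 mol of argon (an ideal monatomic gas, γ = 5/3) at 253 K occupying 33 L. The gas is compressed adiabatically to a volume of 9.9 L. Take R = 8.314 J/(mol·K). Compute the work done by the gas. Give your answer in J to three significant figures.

W ≈ -4660 J

Adiabatic: TV^(γ−1) = const with γ = 5/3.
T₂ = T₁ (V₁/V₂)^(γ−1) = 253 × (33/9.9)^0.667 = 253 × 2.231 = 564.6 K.
W_by = nCᵥ(T₁ − T₂) = (1.2)(12.47)(253 − 564.6) = -4662 J.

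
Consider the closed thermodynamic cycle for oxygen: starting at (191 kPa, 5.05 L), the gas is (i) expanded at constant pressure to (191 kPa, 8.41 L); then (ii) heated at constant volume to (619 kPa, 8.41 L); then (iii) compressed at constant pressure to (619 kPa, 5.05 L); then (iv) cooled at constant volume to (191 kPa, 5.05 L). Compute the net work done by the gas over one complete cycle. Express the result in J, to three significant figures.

Constant-volume legs do no work.
W(i) = (191)(8.41 − 5.05) = 641.8 J; W(iii) = (619)(5.05 − 8.41) = -2080 J.
W_net = 641.8 − 2080 = -1438 J (the counter-clockwise enclosed area).

W_net ≈ -1440 J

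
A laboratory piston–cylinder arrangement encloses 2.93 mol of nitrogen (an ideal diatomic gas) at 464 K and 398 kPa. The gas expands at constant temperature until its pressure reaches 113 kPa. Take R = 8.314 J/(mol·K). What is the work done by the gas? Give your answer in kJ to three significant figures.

Isothermal process: W = nRT ln(V₂/V₁) = nRT ln(P₁/P₂).
W = (2.93)(8.314)(464) × ln(398/113)
  = 11303 × ln(3.522) = 11303 × 1.259
W_by_gas = 14231 J.

W ≈ 14.2 kJ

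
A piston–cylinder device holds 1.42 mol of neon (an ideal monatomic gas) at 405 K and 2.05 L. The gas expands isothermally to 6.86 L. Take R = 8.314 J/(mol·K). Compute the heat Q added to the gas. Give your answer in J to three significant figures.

Q ≈ 5780 J

Isothermal ⇒ ΔU = 0, so Q = W = nRT ln(V₂/V₁).
Q = (1.42)(8.314)(405) ln(6.86/2.05) = 4781 × 1.208 = 5775 J.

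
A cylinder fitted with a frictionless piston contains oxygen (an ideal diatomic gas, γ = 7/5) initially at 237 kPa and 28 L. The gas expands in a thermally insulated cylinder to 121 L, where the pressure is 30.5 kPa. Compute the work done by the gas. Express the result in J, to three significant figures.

Adiabatic: W = (P₁V₁ − P₂V₂)/(γ − 1) with γ = 7/5.
P₁V₁ = 6636 J, P₂V₂ = 3690 J.
W = (6636 − 3690) / 0.4 = 7364 J.

W ≈ 7360 J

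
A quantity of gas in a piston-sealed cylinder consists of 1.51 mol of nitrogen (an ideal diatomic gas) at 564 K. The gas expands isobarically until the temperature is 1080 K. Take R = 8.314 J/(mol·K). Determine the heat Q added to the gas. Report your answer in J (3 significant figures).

Isobaric: W = nRΔT = (1.51)(8.314)(516) = 6478 J.
ΔU = nCᵥΔT with Cᵥ = 5R/2: ΔU = (1.51)(20.79)(516) = 16195 J.
Q = ΔU + W = 16195 + 6478 = 22673 J.

Q ≈ 22700 J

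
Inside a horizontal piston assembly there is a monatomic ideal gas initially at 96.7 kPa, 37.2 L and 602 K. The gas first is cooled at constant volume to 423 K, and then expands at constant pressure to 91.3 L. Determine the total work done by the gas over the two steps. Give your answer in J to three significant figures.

Step 1 (isochoric): W = 0 (constant volume).
After step 1: P = 67.95 kPa (V unchanged).
Step 2 (isobaric): W = PΔV = (67.95 kPa)(91.3 − 37.2 L) = 3676 J.
W_total = 0 + 3676 = 3676 J.

W_total ≈ 3680 J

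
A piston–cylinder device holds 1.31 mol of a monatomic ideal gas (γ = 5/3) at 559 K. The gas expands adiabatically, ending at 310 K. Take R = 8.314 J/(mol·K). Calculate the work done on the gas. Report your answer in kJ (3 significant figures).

W ≈ -4.07 kJ

Adiabatic ⇒ Q = 0, so W_by = −ΔU = nCᵥ(T₁ − T₂).
Cᵥ = 3R/2 = 12.47 J/(mol·K).
W = (1.31)(12.47)(559 − 310) = 4068 J.
Work on gas = −W_by = -4068 J.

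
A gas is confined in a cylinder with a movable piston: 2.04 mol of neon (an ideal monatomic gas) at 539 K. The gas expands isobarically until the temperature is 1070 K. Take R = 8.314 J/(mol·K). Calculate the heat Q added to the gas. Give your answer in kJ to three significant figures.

Isobaric: W = nRΔT = (2.04)(8.314)(531) = 9006 J.
ΔU = nCᵥΔT with Cᵥ = 3R/2: ΔU = (2.04)(12.47)(531) = 13509 J.
Q = ΔU + W = 13509 + 9006 = 22515 J.

Q ≈ 22.5 kJ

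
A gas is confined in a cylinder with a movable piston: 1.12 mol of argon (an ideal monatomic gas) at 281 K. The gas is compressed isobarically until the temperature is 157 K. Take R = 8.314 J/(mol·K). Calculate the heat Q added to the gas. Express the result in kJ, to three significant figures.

Isobaric: W = nRΔT = (1.12)(8.314)(-124) = -1155 J.
ΔU = nCᵥΔT with Cᵥ = 3R/2: ΔU = (1.12)(12.47)(-124) = -1732 J.
Q = ΔU + W = -1732 − 1155 = -2887 J.

Q ≈ -2.89 kJ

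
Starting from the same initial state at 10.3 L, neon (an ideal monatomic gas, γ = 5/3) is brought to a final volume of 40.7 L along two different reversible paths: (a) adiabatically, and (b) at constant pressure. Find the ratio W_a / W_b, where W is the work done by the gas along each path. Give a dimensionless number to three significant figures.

W_a / W_b ≈ 0.305

Path (a) adiabatic: W = P₁V₁(1 − (V₁/V₂)^(γ−1))/(γ−1) → W_a/(P₁V₁) = 0.8999.
Path (b) isobaric: W = P₁(V₂ − V₁) → W_b/(P₁V₁) = 2.951.
W_a / W_b = 0.8999 / 2.951 = 0.3049.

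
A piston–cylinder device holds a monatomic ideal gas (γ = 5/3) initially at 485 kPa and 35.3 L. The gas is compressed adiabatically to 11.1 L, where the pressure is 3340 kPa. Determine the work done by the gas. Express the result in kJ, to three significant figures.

W ≈ -29.9 kJ

Adiabatic: W = (P₁V₁ − P₂V₂)/(γ − 1) with γ = 5/3.
P₁V₁ = 17120 J, P₂V₂ = 37074 J.
W = (17120 − 37074) / 0.6667 = -29930 J.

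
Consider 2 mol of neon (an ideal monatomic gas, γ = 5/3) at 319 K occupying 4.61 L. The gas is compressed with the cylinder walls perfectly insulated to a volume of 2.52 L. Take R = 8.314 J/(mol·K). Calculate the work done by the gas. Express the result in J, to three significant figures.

W ≈ -3940 J

Adiabatic: TV^(γ−1) = const with γ = 5/3.
T₂ = T₁ (V₁/V₂)^(γ−1) = 319 × (4.61/2.52)^0.667 = 319 × 1.496 = 477.2 K.
W_by = nCᵥ(T₁ − T₂) = (2)(12.47)(319 − 477.2) = -3945 J.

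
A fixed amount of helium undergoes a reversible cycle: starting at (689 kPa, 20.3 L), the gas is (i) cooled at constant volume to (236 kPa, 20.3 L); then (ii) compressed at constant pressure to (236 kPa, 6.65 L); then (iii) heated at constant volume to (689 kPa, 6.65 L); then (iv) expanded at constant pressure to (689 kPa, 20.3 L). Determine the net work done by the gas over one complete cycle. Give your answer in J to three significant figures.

W_net ≈ 6180 J

Constant-volume legs do no work.
W(ii) = (236)(6.65 − 20.3) = -3221 J; W(iv) = (689)(20.3 − 6.65) = 9405 J.
W_net = -3221 + 9405 = 6183 J (the clockwise enclosed area).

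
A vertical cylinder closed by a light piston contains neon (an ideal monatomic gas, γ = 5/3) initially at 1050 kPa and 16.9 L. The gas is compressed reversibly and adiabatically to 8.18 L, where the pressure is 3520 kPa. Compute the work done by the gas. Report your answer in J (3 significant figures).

W ≈ -16600 J

Adiabatic: W = (P₁V₁ − P₂V₂)/(γ − 1) with γ = 5/3.
P₁V₁ = 17745 J, P₂V₂ = 28794 J.
W = (17745 − 28794) / 0.6667 = -16573 J.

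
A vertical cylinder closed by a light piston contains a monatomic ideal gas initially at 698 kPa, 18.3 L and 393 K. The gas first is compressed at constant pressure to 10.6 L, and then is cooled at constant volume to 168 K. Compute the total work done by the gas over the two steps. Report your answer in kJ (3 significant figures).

W_total ≈ -5.37 kJ

Step 1 (isobaric): W = PΔV = (698 kPa)(10.6 − 18.3 L) = -5375 J.
Step 2 (isochoric): W = 0 (constant volume).
W_total = -5375 + 0 = -5375 J.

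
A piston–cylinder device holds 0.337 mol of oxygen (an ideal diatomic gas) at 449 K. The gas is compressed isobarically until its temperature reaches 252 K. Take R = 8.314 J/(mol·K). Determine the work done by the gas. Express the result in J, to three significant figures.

Isobaric: W = P ΔV = nR ΔT.
W = (0.337)(8.314)(252 − 449) = -552 J.

W ≈ -552 J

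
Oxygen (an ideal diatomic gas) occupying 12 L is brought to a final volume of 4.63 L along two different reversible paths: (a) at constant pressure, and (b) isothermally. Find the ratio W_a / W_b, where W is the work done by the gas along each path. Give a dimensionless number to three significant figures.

Path (a) isobaric: W = P₁(V₂ − V₁) → W_a/(P₁V₁) = -0.6142.
Path (b) isothermal: W = P₁V₁ ln(V₂/V₁) → W_b/(P₁V₁) = -0.9523.
W_a / W_b = -0.6142 / -0.9523 = 0.6449.

W_a / W_b ≈ 0.645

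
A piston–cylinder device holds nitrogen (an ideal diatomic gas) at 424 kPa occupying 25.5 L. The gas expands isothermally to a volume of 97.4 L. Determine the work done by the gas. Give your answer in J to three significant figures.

W ≈ 14500 J

Isothermal: W = nRT ln(V₂/V₁) = P₁V₁ ln(V₂/V₁).
P₁V₁ = (424 kPa)(25.5 L) = 10812 J.
W = 10812 × ln(97.4/25.5) = 10812 × 1.34
W_by_gas = 14490 J.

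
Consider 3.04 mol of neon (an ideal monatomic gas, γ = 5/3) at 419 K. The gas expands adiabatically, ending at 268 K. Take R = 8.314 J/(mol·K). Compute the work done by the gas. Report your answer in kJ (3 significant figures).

Adiabatic ⇒ Q = 0, so W_by = −ΔU = nCᵥ(T₁ − T₂).
Cᵥ = 3R/2 = 12.47 J/(mol·K).
W = (3.04)(12.47)(419 − 268) = 5725 J.

W ≈ 5.72 kJ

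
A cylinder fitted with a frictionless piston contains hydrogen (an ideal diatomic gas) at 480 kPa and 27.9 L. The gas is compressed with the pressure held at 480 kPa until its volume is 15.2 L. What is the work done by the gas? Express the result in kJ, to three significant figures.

W ≈ -6.10 kJ

Isobaric: W = P ΔV.
W = (480 kPa)(15.2 − 27.9 L) = (480)(-12.7) = -6096 J.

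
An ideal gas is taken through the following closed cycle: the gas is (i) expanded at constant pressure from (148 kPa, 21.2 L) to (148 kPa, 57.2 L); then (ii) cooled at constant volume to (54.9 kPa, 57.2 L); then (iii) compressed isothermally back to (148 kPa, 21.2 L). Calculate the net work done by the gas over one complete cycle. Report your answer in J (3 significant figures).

Leg (i): W = PΔV = (148)(57.2 − 21.2) = 5328 J.
Leg (ii): W = 0.
Leg (iii): W = PᵢVᵢ ln(V_f/Vᵢ) = (3140) ln(21.2/57.2) = -3117 J.
W_net = 5328 − 3117 = 2211 J.

W_net ≈ 2210 J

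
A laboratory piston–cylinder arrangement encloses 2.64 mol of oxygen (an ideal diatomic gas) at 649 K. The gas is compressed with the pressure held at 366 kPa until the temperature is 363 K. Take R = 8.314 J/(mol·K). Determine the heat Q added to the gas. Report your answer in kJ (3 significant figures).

Isobaric: W = nRΔT = (2.64)(8.314)(-286) = -6277 J.
ΔU = nCᵥΔT with Cᵥ = 5R/2: ΔU = (2.64)(20.79)(-286) = -15694 J.
Q = ΔU + W = -15694 − 6277 = -21971 J.

Q ≈ -22.0 kJ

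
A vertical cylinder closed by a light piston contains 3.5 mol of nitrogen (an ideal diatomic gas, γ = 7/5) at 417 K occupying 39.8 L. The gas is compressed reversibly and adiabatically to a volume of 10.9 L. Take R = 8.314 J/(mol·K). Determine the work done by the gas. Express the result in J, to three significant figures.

W ≈ -20600 J

Adiabatic: TV^(γ−1) = const with γ = 7/5.
T₂ = T₁ (V₁/V₂)^(γ−1) = 417 × (39.8/10.9)^0.4 = 417 × 1.679 = 700 K.
W_by = nCᵥ(T₁ − T₂) = (3.5)(20.79)(417 − 700) = -20590 J.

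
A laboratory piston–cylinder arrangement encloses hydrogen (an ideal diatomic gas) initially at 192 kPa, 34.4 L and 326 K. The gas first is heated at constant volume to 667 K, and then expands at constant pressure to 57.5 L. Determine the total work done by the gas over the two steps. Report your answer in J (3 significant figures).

W_total ≈ 9070 J

Step 1 (isochoric): W = 0 (constant volume).
After step 1: P = 392.8 kPa (V unchanged).
Step 2 (isobaric): W = PΔV = (392.8 kPa)(57.5 − 34.4 L) = 9074 J.
W_total = 0 + 9074 = 9074 J.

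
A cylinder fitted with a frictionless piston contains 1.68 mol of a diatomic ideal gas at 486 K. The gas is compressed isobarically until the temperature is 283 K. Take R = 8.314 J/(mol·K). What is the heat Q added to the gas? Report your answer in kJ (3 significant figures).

Isobaric: W = nRΔT = (1.68)(8.314)(-203) = -2835 J.
ΔU = nCᵥΔT with Cᵥ = 5R/2: ΔU = (1.68)(20.79)(-203) = -7089 J.
Q = ΔU + W = -7089 − 2835 = -9924 J.

Q ≈ -9.92 kJ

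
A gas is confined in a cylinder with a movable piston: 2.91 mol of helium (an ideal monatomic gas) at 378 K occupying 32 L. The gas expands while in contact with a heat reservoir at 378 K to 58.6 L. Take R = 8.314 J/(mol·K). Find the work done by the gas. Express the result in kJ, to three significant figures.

Isothermal: W = nRT ln(V₂/V₁).
W = (2.91)(8.314)(378) × ln(58.6/32)
  = 9145 × 0.605
W_by_gas = 5533 J.

W ≈ 5.53 kJ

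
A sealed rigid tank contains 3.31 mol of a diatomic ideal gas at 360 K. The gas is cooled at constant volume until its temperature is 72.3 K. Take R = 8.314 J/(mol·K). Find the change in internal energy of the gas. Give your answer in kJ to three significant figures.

ΔU ≈ -19.8 kJ

Constant volume ⇒ W = 0, so Q = ΔU = nCᵥΔT with Cᵥ = 5R/2 = 20.79 J/(mol·K).
ΔU = (3.31)(20.79)(72.3 − 360) = -19793 J.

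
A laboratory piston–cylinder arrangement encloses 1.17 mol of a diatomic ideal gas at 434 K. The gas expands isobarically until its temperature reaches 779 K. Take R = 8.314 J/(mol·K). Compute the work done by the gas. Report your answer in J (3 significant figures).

Isobaric: W = P ΔV = nR ΔT.
W = (1.17)(8.314)(779 − 434) = 3356 J.

W ≈ 3360 J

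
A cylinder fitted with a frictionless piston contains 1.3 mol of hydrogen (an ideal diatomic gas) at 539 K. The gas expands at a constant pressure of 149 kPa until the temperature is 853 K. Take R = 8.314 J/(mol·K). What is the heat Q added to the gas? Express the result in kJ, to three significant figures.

Q ≈ 11.9 kJ

Isobaric: W = nRΔT = (1.3)(8.314)(314) = 3394 J.
ΔU = nCᵥΔT with Cᵥ = 5R/2: ΔU = (1.3)(20.79)(314) = 8484 J.
Q = ΔU + W = 8484 + 3394 = 11878 J.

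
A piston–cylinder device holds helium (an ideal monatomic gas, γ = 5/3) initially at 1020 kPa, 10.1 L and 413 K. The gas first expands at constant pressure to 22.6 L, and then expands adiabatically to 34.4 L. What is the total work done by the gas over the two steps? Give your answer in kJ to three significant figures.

Step 1 (isobaric): W = PΔV = (1020 kPa)(22.6 − 10.1 L) = 12750 J.
After step 1: P = 1020 kPa, V = 22.6 L, T = 924.1 K.
Step 2 (adiabatic): W = (P₁V₁ − P₂V₂)/(γ−1) = (23052 − 17421)/0.667 = 8446 J.
W_total = 12750 + 8446 = 21196 J.

W_total ≈ 21.2 kJ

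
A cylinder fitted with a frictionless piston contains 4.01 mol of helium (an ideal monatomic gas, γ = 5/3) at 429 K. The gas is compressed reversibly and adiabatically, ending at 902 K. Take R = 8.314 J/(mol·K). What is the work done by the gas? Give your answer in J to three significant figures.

W ≈ -23700 J

Adiabatic ⇒ Q = 0, so W_by = −ΔU = nCᵥ(T₁ − T₂).
Cᵥ = 3R/2 = 12.47 J/(mol·K).
W = (4.01)(12.47)(429 − 902) = -23654 J.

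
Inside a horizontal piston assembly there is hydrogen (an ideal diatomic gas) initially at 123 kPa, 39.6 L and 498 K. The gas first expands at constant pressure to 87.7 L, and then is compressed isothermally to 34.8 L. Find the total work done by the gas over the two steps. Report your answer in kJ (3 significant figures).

Step 1 (isobaric): W = PΔV = (123 kPa)(87.7 − 39.6 L) = 5916 J.
After step 1: P = 123 kPa, V = 87.7 L, T = 1103 K.
Step 2 (isothermal): W = P₁V₁ ln(V₂/V₁) = (10787) ln(34.8/87.7) = -9971 J.
W_total = 5916 − 9971 = -4054 J.

W_total ≈ -4.05 kJ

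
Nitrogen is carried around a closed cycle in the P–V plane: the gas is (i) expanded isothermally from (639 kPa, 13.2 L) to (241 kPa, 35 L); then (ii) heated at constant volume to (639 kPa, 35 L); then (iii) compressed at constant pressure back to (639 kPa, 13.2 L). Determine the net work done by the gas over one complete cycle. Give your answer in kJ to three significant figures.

Leg (i): W = PᵢVᵢ ln(V_f/Vᵢ) = (8435) ln(35/13.2) = 8225 J.
Leg (ii): W = 0.
Leg (iii): W = PΔV = (639)(13.2 − 35) = -13930 J.
W_net = 8225 − 13930 = -5705 J.

W_net ≈ -5.71 kJ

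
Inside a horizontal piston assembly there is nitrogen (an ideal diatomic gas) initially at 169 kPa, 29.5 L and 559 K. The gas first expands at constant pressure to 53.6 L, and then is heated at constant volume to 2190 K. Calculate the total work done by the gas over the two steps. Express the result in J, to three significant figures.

W_total ≈ 4070 J

Step 1 (isobaric): W = PΔV = (169 kPa)(53.6 − 29.5 L) = 4073 J.
Step 2 (isochoric): W = 0 (constant volume).
W_total = 4073 + 0 = 4073 J.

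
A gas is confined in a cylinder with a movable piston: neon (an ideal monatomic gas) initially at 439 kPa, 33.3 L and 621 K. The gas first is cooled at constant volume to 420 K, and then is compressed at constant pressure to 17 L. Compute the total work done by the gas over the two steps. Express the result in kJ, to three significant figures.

W_total ≈ -4.84 kJ

Step 1 (isochoric): W = 0 (constant volume).
After step 1: P = 296.9 kPa (V unchanged).
Step 2 (isobaric): W = PΔV = (296.9 kPa)(17 − 33.3 L) = -4840 J.
W_total = 0 − 4840 = -4840 J.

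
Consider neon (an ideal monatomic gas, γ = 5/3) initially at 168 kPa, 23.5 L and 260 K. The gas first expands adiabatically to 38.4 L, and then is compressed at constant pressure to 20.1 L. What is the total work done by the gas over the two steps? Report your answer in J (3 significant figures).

W_total ≈ 297 J

Step 1 (adiabatic): W = (P₁V₁ − P₂V₂)/(γ−1) = (3948 − 2846)/0.667 = 1653 J.
After step 1: P = 74.11 kPa, V = 38.4 L, T = 187.4 K.
Step 2 (isobaric): W = PΔV = (74.11 kPa)(20.1 − 38.4 L) = -1356 J.
W_total = 1653 − 1356 = 297.1 J.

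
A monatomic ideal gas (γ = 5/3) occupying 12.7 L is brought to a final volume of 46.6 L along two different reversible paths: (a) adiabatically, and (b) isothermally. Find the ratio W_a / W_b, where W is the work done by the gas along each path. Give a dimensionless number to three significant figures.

W_a / W_b ≈ 0.669

Path (a) adiabatic: W = P₁V₁(1 − (V₁/V₂)^(γ−1))/(γ−1) → W_a/(P₁V₁) = 0.8695.
Path (b) isothermal: W = P₁V₁ ln(V₂/V₁) → W_b/(P₁V₁) = 1.3.
W_a / W_b = 0.8695 / 1.3 = 0.6688.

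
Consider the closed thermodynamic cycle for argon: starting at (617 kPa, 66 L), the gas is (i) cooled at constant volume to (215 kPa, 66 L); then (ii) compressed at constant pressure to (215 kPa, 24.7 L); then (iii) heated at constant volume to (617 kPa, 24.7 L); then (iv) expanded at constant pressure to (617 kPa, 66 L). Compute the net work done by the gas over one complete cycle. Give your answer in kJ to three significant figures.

Constant-volume legs do no work.
W(ii) = (215)(24.7 − 66) = -8880 J; W(iv) = (617)(66 − 24.7) = 25482 J.
W_net = -8880 + 25482 = 16603 J (the clockwise enclosed area).

W_net ≈ 16.6 kJ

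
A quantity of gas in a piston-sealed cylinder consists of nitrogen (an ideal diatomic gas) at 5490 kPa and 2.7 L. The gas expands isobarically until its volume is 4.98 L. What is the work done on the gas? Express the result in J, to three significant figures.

W ≈ -12500 J

Isobaric: W = P ΔV.
W = (5490 kPa)(4.98 − 2.7 L) = (5490)(2.28) = 12517 J.
Work on gas = −W_by = -12517 J.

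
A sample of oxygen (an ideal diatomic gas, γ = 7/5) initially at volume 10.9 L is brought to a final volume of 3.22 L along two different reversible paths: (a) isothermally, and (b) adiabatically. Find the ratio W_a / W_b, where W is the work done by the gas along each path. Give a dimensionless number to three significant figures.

Path (a) isothermal: W = P₁V₁ ln(V₂/V₁) → W_a/(P₁V₁) = -1.219.
Path (b) adiabatic: W = P₁V₁(1 − (V₁/V₂)^(γ−1))/(γ−1) → W_b/(P₁V₁) = -1.572.
W_a / W_b = -1.219 / -1.572 = 0.7759.

W_a / W_b ≈ 0.776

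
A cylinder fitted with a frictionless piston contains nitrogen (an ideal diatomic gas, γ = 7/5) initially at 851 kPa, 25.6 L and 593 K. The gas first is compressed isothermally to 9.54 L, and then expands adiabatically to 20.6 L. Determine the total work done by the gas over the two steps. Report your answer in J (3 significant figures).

Step 1 (isothermal): W = P₁V₁ ln(V₂/V₁) = (21786) ln(9.54/25.6) = -21505 J.
After step 1: P = 2284 kPa, V = 9.54 L, T = 593 K.
Step 2 (adiabatic): W = (P₁V₁ − P₂V₂)/(γ−1) = (21786 − 16012)/0.4 = 14434 J.
W_total = -21505 + 14434 = -7070 J.

W_total ≈ -7070 J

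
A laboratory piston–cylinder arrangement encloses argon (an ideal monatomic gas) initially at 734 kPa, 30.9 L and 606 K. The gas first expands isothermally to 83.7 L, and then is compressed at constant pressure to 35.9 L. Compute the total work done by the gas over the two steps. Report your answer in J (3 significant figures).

W_total ≈ 9650 J

Step 1 (isothermal): W = P₁V₁ ln(V₂/V₁) = (22681) ln(83.7/30.9) = 22601 J.
After step 1: P = 271 kPa, V = 83.7 L, T = 606 K.
Step 2 (isobaric): W = PΔV = (271 kPa)(35.9 − 83.7 L) = -12953 J.
W_total = 22601 − 12953 = 9648 J.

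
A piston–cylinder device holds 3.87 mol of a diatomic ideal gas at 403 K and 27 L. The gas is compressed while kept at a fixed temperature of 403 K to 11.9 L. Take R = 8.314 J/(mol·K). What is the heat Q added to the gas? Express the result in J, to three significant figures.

Q ≈ -10600 J

Isothermal ⇒ ΔU = 0, so Q = W = nRT ln(V₂/V₁).
Q = (3.87)(8.314)(403) ln(11.9/27) = 12967 × -0.8193 = -10624 J.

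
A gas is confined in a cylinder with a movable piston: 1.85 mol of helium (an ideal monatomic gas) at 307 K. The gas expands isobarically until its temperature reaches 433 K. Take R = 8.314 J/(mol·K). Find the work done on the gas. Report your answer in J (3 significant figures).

Isobaric: W = P ΔV = nR ΔT.
W = (1.85)(8.314)(433 − 307) = 1938 J.
Work on gas = −W_by = -1938 J.

W ≈ -1940 J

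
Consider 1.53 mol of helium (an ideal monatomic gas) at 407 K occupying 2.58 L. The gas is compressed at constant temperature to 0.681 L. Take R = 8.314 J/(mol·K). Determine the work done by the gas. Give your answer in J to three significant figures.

Isothermal: W = nRT ln(V₂/V₁).
W = (1.53)(8.314)(407) × ln(0.681/2.58)
  = 5177 × -1.332
W_by_gas = -6896 J.

W ≈ -6900 J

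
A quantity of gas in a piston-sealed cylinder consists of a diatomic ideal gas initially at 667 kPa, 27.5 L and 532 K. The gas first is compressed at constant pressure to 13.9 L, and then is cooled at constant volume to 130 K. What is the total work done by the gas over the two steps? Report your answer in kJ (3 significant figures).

W_total ≈ -9.07 kJ

Step 1 (isobaric): W = PΔV = (667 kPa)(13.9 − 27.5 L) = -9071 J.
Step 2 (isochoric): W = 0 (constant volume).
W_total = -9071 + 0 = -9071 J.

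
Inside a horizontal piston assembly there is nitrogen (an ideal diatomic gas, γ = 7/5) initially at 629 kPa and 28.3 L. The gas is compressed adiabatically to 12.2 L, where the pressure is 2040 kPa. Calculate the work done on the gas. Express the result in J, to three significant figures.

Adiabatic: W = (P₁V₁ − P₂V₂)/(γ − 1) with γ = 7/5.
P₁V₁ = 17801 J, P₂V₂ = 24888 J.
W = (17801 − 24888) / 0.4 = -17718 J.
Work on gas = −W_by = 17718 J.

W ≈ 17700 J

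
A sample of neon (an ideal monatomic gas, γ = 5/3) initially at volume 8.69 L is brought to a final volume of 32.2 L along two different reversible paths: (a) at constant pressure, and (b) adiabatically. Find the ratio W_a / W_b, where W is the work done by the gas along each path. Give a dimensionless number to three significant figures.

Path (a) isobaric: W = P₁(V₂ − V₁) → W_a/(P₁V₁) = 2.705.
Path (b) adiabatic: W = P₁V₁(1 − (V₁/V₂)^(γ−1))/(γ−1) → W_b/(P₁V₁) = 0.8736.
W_a / W_b = 2.705 / 0.8736 = 3.097.

W_a / W_b ≈ 3.10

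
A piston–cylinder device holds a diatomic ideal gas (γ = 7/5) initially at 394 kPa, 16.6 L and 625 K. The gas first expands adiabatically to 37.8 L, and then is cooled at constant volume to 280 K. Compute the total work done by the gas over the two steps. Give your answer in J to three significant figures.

W_total ≈ 4590 J

Step 1 (adiabatic): W = (P₁V₁ − P₂V₂)/(γ−1) = (6540 − 4706)/0.4 = 4586 J.
Step 2 (isochoric): W = 0 (constant volume).
W_total = 4586 + 0 = 4586 J.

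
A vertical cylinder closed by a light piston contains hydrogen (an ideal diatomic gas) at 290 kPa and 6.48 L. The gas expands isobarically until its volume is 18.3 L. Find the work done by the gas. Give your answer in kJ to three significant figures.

W ≈ 3.43 kJ

Isobaric: W = P ΔV.
W = (290 kPa)(18.3 − 6.48 L) = (290)(11.82) = 3428 J.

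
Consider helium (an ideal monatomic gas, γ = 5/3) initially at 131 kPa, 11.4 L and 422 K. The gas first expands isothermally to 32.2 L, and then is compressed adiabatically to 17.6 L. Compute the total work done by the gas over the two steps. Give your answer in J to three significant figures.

W_total ≈ 440 J

Step 1 (isothermal): W = P₁V₁ ln(V₂/V₁) = (1493) ln(32.2/11.4) = 1551 J.
After step 1: P = 46.38 kPa, V = 32.2 L, T = 422 K.
Step 2 (adiabatic): W = (P₁V₁ − P₂V₂)/(γ−1) = (1493 − 2234)/0.667 = -1111 J.
W_total = 1551 − 1111 = 439.9 J.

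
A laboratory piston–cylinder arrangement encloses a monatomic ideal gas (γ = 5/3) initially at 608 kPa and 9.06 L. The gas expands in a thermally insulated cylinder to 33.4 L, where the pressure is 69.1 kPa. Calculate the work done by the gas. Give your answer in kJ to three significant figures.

Adiabatic: W = (P₁V₁ − P₂V₂)/(γ − 1) with γ = 5/3.
P₁V₁ = 5508 J, P₂V₂ = 2308 J.
W = (5508 − 2308) / 0.6667 = 4801 J.

W ≈ 4.80 kJ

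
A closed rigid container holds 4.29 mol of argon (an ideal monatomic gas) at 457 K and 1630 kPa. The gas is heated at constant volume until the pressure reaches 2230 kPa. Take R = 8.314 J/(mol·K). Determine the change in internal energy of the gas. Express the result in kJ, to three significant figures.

Constant volume ⇒ W = 0, so Q = ΔU = nCᵥΔT with Cᵥ = 3R/2 = 12.47 J/(mol·K).
At constant V, T₂/T₁ = P₂/P₁ ⇒ ΔT = T₁(P₂/P₁ − 1) = 457·(2230/1630 − 1) = 168.2 K.
ΔU = (4.29)(12.47)(168.2) = 9000 J.

ΔU ≈ 9.00 kJ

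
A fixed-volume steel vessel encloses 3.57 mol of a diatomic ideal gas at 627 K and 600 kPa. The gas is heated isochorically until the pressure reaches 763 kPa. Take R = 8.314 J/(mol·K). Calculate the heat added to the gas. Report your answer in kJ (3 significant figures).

Q ≈ 12.6 kJ

Constant volume ⇒ W = 0, so Q = ΔU = nCᵥΔT with Cᵥ = 5R/2 = 20.79 J/(mol·K).
At constant V, T₂/T₁ = P₂/P₁ ⇒ ΔT = T₁(P₂/P₁ − 1) = 627·(763/600 − 1) = 170.3 K.
ΔU = (3.57)(20.79)(170.3) = 12639 J.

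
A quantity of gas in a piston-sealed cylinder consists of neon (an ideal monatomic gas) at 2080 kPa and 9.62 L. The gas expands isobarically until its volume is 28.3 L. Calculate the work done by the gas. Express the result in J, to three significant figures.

W ≈ 38900 J

Isobaric: W = P ΔV.
W = (2080 kPa)(28.3 − 9.62 L) = (2080)(18.68) = 38854 J.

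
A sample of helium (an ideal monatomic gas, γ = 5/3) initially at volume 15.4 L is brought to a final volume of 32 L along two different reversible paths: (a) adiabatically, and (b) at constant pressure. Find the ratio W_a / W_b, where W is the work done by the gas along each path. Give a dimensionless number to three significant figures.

W_a / W_b ≈ 0.537

Path (a) adiabatic: W = P₁V₁(1 − (V₁/V₂)^(γ−1))/(γ−1) → W_a/(P₁V₁) = 0.5788.
Path (b) isobaric: W = P₁(V₂ − V₁) → W_b/(P₁V₁) = 1.078.
W_a / W_b = 0.5788 / 1.078 = 0.537.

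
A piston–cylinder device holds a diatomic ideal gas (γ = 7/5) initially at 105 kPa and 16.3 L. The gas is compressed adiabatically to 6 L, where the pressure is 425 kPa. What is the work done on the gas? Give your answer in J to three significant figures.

Adiabatic: W = (P₁V₁ − P₂V₂)/(γ − 1) with γ = 7/5.
P₁V₁ = 1712 J, P₂V₂ = 2550 J.
W = (1712 − 2550) / 0.4 = -2096 J.
Work on gas = −W_by = 2096 J.

W ≈ 2100 J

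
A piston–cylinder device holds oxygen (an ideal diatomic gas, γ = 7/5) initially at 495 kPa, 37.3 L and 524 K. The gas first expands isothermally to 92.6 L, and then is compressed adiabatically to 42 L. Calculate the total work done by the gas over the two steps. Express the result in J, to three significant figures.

W_total ≈ -381 J

Step 1 (isothermal): W = P₁V₁ ln(V₂/V₁) = (18464) ln(92.6/37.3) = 16789 J.
After step 1: P = 199.4 kPa, V = 92.6 L, T = 524 K.
Step 2 (adiabatic): W = (P₁V₁ − P₂V₂)/(γ−1) = (18464 − 25331)/0.4 = -17170 J.
W_total = 16789 − 17170 = -380.9 J.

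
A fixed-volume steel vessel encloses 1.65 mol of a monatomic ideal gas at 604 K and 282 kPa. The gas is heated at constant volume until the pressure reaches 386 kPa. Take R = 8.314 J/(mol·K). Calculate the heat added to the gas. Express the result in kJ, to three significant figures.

Q ≈ 4.58 kJ

Constant volume ⇒ W = 0, so Q = ΔU = nCᵥΔT with Cᵥ = 3R/2 = 12.47 J/(mol·K).
At constant V, T₂/T₁ = P₂/P₁ ⇒ ΔT = T₁(P₂/P₁ − 1) = 604·(386/282 − 1) = 222.8 K.
ΔU = (1.65)(12.47)(222.8) = 4584 J.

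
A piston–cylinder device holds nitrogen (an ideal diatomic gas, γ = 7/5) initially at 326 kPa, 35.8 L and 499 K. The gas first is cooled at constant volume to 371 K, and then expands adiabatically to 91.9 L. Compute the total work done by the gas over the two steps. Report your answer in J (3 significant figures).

Step 1 (isochoric): W = 0 (constant volume).
After step 1: P = 242.4 kPa (V unchanged).
Step 2 (adiabatic): W = (P₁V₁ − P₂V₂)/(γ−1) = (8677 − 5951)/0.4 = 6815 J.
W_total = 0 + 6815 = 6815 J.

W_total ≈ 6810 J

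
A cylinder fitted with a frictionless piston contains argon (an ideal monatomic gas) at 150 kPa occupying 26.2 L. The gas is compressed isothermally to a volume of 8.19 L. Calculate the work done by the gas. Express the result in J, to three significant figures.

W ≈ -4570 J

Isothermal: W = nRT ln(V₂/V₁) = P₁V₁ ln(V₂/V₁).
P₁V₁ = (150 kPa)(26.2 L) = 3930 J.
W = 3930 × ln(8.19/26.2) = 3930 × -1.163
W_by_gas = -4570 J.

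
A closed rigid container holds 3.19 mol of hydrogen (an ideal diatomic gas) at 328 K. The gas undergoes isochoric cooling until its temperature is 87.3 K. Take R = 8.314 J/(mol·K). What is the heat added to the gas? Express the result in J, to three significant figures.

Constant volume ⇒ W = 0, so Q = ΔU = nCᵥΔT with Cᵥ = 5R/2 = 20.79 J/(mol·K).
ΔU = (3.19)(20.79)(87.3 − 328) = -15959 J.

Q ≈ -16000 J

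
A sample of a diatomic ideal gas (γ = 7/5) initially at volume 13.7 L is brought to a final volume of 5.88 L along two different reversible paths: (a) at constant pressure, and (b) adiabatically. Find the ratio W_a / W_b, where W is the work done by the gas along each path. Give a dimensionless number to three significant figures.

Path (a) isobaric: W = P₁(V₂ − V₁) → W_a/(P₁V₁) = -0.5708.
Path (b) adiabatic: W = P₁V₁(1 − (V₁/V₂)^(γ−1))/(γ−1) → W_b/(P₁V₁) = -1.007.
W_a / W_b = -0.5708 / -1.007 = 0.5671.

W_a / W_b ≈ 0.567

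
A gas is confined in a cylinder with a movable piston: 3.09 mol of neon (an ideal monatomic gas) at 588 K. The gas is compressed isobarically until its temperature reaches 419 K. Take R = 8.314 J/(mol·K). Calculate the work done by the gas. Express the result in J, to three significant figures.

W ≈ -4340 J

Isobaric: W = P ΔV = nR ΔT.
W = (3.09)(8.314)(419 − 588) = -4342 J.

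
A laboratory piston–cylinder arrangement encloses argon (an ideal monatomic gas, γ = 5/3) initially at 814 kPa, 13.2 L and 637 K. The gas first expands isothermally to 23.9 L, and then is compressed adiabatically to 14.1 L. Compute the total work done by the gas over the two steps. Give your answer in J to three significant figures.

Step 1 (isothermal): W = P₁V₁ ln(V₂/V₁) = (10745) ln(23.9/13.2) = 6379 J.
After step 1: P = 449.6 kPa, V = 23.9 L, T = 637 K.
Step 2 (adiabatic): W = (P₁V₁ − P₂V₂)/(γ−1) = (10745 − 15275)/0.667 = -6795 J.
W_total = 6379 − 6795 = -416.7 J.

W_total ≈ -417 J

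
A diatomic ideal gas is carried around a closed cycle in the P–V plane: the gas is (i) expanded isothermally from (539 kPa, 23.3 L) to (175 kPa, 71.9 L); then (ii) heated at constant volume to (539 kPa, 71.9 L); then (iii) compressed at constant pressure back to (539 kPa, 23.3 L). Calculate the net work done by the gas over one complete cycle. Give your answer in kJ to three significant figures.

W_net ≈ -12.0 kJ

Leg (i): W = PᵢVᵢ ln(V_f/Vᵢ) = (12559) ln(71.9/23.3) = 14151 J.
Leg (ii): W = 0.
Leg (iii): W = PΔV = (539)(23.3 − 71.9) = -26195 J.
W_net = 14151 − 26195 = -12044 J.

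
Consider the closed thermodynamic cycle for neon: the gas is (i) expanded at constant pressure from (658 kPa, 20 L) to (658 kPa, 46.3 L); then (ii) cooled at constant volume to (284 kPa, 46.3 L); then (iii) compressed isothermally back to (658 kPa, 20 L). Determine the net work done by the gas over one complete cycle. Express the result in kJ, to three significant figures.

W_net ≈ 6.27 kJ

Leg (i): W = PΔV = (658)(46.3 − 20) = 17305 J.
Leg (ii): W = 0.
Leg (iii): W = PᵢVᵢ ln(V_f/Vᵢ) = (13149) ln(20/46.3) = -11038 J.
W_net = 17305 − 11038 = 6268 J.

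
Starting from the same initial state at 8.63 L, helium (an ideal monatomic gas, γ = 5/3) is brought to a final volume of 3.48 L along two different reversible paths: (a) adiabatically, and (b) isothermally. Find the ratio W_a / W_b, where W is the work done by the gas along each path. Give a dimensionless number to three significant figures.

Path (a) adiabatic: W = P₁V₁(1 − (V₁/V₂)^(γ−1))/(γ−1) → W_a/(P₁V₁) = -1.248.
Path (b) isothermal: W = P₁V₁ ln(V₂/V₁) → W_b/(P₁V₁) = -0.9082.
W_a / W_b = -1.248 / -0.9082 = 1.374.

W_a / W_b ≈ 1.37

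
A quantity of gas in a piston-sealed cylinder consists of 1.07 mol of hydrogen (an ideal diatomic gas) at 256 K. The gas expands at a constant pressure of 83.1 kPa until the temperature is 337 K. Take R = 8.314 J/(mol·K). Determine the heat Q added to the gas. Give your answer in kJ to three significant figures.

Isobaric: W = nRΔT = (1.07)(8.314)(81) = 720.6 J.
ΔU = nCᵥΔT with Cᵥ = 5R/2: ΔU = (1.07)(20.79)(81) = 1801 J.
Q = ΔU + W = 1801 + 720.6 = 2522 J.

Q ≈ 2.52 kJ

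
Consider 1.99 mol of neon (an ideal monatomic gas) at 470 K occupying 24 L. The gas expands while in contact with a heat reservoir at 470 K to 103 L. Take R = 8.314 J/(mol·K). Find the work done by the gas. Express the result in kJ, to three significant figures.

Isothermal: W = nRT ln(V₂/V₁).
W = (1.99)(8.314)(470) × ln(103/24)
  = 7776 × 1.457
W_by_gas = 11327 J.

W ≈ 11.3 kJ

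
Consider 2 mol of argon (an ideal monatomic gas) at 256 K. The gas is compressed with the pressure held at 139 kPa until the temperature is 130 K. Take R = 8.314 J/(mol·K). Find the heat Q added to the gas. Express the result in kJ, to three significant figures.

Q ≈ -5.24 kJ

Isobaric: W = nRΔT = (2)(8.314)(-126) = -2095 J.
ΔU = nCᵥΔT with Cᵥ = 3R/2: ΔU = (2)(12.47)(-126) = -3143 J.
Q = ΔU + W = -3143 − 2095 = -5238 J.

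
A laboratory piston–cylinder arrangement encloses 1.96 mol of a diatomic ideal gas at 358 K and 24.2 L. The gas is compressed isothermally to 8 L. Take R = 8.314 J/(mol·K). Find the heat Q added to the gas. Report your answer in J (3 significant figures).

Isothermal ⇒ ΔU = 0, so Q = W = nRT ln(V₂/V₁).
Q = (1.96)(8.314)(358) ln(8/24.2) = 5834 × -1.107 = -6457 J.

Q ≈ -6460 J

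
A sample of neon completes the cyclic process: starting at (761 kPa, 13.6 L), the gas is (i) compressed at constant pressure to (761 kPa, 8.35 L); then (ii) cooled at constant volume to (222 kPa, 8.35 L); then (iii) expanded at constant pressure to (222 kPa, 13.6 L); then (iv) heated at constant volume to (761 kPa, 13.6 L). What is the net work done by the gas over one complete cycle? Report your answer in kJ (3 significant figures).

Constant-volume legs do no work.
W(i) = (761)(8.35 − 13.6) = -3995 J; W(iii) = (222)(13.6 − 8.35) = 1166 J.
W_net = -3995 + 1166 = -2830 J (the counter-clockwise enclosed area).

W_net ≈ -2.83 kJ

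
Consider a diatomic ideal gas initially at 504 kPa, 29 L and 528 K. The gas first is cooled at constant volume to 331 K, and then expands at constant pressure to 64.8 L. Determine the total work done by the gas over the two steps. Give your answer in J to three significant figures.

Step 1 (isochoric): W = 0 (constant volume).
After step 1: P = 316 kPa (V unchanged).
Step 2 (isobaric): W = PΔV = (316 kPa)(64.8 − 29 L) = 11311 J.
W_total = 0 + 11311 = 11311 J.

W_total ≈ 11300 J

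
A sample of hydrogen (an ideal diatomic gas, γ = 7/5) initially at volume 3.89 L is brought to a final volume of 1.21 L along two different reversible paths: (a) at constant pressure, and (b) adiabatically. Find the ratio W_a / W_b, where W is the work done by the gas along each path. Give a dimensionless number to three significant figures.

Path (a) isobaric: W = P₁(V₂ − V₁) → W_a/(P₁V₁) = -0.6889.
Path (b) adiabatic: W = P₁V₁(1 − (V₁/V₂)^(γ−1))/(γ−1) → W_b/(P₁V₁) = -1.488.
W_a / W_b = -0.6889 / -1.488 = 0.4629.

W_a / W_b ≈ 0.463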